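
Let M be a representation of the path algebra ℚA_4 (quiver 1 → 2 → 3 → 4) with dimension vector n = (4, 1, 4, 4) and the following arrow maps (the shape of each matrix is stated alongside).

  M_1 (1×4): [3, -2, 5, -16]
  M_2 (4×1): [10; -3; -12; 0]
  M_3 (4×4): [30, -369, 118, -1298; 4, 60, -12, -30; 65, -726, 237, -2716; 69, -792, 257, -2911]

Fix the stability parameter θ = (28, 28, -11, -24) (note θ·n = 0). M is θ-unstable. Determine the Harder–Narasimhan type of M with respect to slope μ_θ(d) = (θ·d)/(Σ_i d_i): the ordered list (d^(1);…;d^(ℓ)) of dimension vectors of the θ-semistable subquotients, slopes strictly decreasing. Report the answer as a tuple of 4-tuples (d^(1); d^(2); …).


Barcode: M ≅ I[1,1]^3, I[1,4], I[3,3], I[3,4]^2, I[4,4]. HN layers by μ_θ (5 steps, strictly decreasing):
  μ^(1)=28; μ^(2)=21/4; μ^(3)=-11; μ^(4)=-35/2; μ^(5)=-24

((3, 0, 0, 0); (1, 1, 1, 1); (0, 0, 1, 0); (0, 0, 2, 2); (0, 0, 0, 1))


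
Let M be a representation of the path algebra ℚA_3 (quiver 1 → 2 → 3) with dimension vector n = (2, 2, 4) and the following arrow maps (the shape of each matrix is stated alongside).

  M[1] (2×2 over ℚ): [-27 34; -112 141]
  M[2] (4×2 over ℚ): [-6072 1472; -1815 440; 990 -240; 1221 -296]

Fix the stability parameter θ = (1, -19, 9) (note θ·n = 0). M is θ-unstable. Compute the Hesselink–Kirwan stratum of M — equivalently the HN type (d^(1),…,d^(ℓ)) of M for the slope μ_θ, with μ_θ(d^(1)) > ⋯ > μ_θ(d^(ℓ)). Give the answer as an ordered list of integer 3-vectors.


Interval decomposition of M: I[1,2], I[1,3], I[3,3]^3.
HN type (ℓ=2): μ^(1)=9; μ^(2)=-9

((0, 0, 4); (2, 2, 0))


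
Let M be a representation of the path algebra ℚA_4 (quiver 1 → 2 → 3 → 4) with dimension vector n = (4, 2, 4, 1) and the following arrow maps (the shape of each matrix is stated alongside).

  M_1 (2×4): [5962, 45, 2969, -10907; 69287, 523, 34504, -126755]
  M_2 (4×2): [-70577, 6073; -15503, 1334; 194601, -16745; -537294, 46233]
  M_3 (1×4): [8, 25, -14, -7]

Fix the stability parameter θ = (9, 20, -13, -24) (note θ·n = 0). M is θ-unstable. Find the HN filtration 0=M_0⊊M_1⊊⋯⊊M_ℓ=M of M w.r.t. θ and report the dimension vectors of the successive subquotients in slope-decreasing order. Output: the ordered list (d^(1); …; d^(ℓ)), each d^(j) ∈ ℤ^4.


Barcode: M ≅ I[1,1]^2, I[1,3], I[1,4], I[3,3]^2. HN layers by μ_θ (4 steps, strictly decreasing):
  μ^(1)=9; μ^(2)=16/3; μ^(3)=-2; μ^(4)=-13

((2, 0, 0, 0); (1, 1, 1, 0); (1, 1, 1, 1); (0, 0, 2, 0))


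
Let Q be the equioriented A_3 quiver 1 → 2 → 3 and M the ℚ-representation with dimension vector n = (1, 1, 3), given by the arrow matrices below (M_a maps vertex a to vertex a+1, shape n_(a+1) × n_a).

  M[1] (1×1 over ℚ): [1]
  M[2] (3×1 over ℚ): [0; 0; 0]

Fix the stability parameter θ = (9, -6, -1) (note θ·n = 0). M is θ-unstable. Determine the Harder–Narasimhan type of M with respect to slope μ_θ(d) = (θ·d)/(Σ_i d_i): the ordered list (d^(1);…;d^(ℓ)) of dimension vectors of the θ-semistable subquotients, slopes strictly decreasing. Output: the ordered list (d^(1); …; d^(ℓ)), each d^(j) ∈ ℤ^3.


Barcode: M ≅ I[1,2], I[3,3]^3. HN layers by μ_θ (2 steps, strictly decreasing):
  μ^(1)=3/2; μ^(2)=-1

((1, 1, 0); (0, 0, 3))


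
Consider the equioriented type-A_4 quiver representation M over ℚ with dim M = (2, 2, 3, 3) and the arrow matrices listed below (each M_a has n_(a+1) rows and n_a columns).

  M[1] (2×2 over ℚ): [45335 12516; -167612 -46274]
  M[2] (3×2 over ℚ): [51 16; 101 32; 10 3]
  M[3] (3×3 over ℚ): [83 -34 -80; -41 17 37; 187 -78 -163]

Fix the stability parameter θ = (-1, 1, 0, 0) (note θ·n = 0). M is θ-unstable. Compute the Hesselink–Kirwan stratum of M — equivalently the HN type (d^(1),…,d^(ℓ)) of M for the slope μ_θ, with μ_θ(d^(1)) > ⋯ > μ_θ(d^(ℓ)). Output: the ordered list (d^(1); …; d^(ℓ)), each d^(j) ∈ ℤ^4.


Via rank(M_{q-1}∘⋯∘M_p): M ≅ I[1,4]^2, I[3,4].
μ_θ-semistable layers: μ^(1)=1/3; μ^(2)=0; μ^(3)=-1

((0, 2, 2, 2); (0, 0, 1, 1); (2, 0, 0, 0))


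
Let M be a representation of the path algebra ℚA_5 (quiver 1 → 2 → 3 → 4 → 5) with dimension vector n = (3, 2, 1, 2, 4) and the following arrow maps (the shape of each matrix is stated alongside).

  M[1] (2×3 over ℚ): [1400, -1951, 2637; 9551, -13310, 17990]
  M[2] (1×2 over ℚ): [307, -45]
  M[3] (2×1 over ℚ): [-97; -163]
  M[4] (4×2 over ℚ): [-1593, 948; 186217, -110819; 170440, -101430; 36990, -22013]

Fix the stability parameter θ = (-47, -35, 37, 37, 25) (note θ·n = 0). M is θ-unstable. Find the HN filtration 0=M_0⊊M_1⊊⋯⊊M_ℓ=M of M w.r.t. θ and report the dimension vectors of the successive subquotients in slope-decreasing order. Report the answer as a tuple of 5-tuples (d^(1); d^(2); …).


Barcode: M ≅ I[1,1], I[1,2], I[1,5], I[4,5], I[5,5]^2. HN layers by μ_θ (5 steps, strictly decreasing):
  μ^(1)=33; μ^(2)=31; μ^(3)=25; μ^(4)=-35; μ^(5)=-47

((0, 0, 1, 1, 1); (0, 0, 0, 1, 1); (0, 0, 0, 0, 2); (0, 2, 0, 0, 0); (3, 0, 0, 0, 0))


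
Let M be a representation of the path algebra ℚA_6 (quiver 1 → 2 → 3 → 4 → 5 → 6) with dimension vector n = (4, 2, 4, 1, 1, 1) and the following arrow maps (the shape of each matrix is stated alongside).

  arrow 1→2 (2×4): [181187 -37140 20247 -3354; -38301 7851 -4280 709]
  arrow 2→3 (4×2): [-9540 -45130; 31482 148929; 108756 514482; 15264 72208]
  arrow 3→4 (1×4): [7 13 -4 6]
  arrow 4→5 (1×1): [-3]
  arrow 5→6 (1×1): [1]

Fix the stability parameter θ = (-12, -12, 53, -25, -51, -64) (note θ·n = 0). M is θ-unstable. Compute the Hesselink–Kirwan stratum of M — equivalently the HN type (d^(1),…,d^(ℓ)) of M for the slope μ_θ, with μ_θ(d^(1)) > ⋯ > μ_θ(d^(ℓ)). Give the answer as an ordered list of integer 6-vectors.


Via rank(M_{q-1}∘⋯∘M_p): M ≅ I[1,1]^2, I[1,2], I[1,6], I[3,3]^3.
μ_θ-semistable layers: μ^(1)=53; μ^(2)=-12; μ^(3)=-37/2

((0, 0, 3, 0, 0, 0); (3, 1, 0, 0, 0, 0); (1, 1, 1, 1, 1, 1))


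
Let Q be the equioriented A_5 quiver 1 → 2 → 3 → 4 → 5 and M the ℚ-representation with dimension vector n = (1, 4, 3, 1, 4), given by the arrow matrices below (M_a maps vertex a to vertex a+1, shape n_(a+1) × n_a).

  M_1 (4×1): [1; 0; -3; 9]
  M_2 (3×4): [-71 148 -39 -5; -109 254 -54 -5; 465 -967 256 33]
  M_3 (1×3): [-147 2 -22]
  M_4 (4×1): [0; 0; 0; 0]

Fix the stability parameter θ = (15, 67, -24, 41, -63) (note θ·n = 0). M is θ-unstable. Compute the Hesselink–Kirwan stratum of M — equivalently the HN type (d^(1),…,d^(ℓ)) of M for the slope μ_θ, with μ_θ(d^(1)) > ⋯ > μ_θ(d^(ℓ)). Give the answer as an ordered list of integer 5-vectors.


Barcode: M ≅ I[1,4], I[2,2], I[2,3]^2, I[5,5]^4. HN layers by μ_θ (5 steps, strictly decreasing):
  μ^(1)=67; μ^(2)=41; μ^(3)=43/2; μ^(4)=15; μ^(5)=-63

((0, 1, 0, 0, 0); (0, 0, 0, 1, 0); (0, 3, 3, 0, 0); (1, 0, 0, 0, 0); (0, 0, 0, 0, 4))


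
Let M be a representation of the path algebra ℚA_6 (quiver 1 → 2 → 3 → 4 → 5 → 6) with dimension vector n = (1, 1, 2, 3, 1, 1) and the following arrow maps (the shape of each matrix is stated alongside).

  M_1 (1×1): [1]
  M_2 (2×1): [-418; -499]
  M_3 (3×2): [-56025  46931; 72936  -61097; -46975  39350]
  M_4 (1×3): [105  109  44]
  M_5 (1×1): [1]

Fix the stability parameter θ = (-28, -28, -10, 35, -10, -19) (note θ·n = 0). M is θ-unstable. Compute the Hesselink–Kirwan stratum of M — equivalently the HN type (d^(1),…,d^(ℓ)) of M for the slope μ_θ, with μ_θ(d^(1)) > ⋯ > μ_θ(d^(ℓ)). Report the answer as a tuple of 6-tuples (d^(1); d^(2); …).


Interval decomposition of M: I[1,4], I[3,6], I[4,4].
HN type (ℓ=4): μ^(1)=35; μ^(2)=2; μ^(3)=-10; μ^(4)=-28

((0, 0, 0, 2, 0, 0); (0, 0, 0, 1, 1, 1); (0, 0, 2, 0, 0, 0); (1, 1, 0, 0, 0, 0))


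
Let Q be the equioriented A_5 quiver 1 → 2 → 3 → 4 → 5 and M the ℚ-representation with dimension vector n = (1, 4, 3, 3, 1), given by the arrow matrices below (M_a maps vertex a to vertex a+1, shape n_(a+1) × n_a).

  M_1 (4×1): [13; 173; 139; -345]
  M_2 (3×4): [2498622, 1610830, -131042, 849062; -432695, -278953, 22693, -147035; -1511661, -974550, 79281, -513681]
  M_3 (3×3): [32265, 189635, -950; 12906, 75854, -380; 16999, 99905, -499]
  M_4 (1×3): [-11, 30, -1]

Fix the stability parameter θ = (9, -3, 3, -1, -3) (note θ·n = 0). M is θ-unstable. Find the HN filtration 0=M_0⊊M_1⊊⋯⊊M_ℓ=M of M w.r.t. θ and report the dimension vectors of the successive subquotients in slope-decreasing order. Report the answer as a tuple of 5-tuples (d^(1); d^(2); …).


Interval decomposition of M: I[1,5], I[2,2]^2, I[2,4], I[3,3], I[4,4].
HN type (ℓ=4): μ^(1)=3; μ^(2)=1; μ^(3)=-1; μ^(4)=-3

((0, 0, 1, 0, 0); (1, 1, 2, 2, 1); (0, 0, 0, 1, 0); (0, 3, 0, 0, 0))


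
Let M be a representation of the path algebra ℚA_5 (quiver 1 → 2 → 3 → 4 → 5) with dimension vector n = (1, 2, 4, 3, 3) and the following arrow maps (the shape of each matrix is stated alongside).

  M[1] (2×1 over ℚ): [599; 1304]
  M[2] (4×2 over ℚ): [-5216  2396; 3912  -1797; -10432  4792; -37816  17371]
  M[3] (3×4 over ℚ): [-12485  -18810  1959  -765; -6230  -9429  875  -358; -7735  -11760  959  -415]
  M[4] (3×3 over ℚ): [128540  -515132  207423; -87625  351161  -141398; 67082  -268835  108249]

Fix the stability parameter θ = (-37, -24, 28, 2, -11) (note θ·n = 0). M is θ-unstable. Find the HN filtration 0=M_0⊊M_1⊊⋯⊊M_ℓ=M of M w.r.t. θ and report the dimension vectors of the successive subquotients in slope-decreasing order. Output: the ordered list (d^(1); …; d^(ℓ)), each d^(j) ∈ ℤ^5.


Barcode: M ≅ I[1,2], I[2,5], I[3,3]^2, I[3,5], I[4,5]. HN layers by μ_θ (5 steps, strictly decreasing):
  μ^(1)=28; μ^(2)=19/3; μ^(3)=-9/2; μ^(4)=-24; μ^(5)=-37

((0, 0, 2, 0, 0); (0, 0, 2, 2, 2); (0, 0, 0, 1, 1); (0, 2, 0, 0, 0); (1, 0, 0, 0, 0))


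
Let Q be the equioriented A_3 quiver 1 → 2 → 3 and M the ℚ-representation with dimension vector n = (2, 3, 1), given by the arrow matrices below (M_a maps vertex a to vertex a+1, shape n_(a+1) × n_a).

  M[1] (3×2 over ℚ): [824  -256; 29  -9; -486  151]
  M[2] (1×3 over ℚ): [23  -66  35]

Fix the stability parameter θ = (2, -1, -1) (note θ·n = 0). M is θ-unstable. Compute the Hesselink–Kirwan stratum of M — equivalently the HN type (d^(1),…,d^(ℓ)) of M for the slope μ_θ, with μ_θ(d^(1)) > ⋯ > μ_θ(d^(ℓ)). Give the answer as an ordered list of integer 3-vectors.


Via rank(M_{q-1}∘⋯∘M_p): M ≅ I[1,2], I[1,3], I[2,2].
μ_θ-semistable layers: μ^(1)=1/2; μ^(2)=0; μ^(3)=-1

((1, 1, 0); (1, 1, 1); (0, 1, 0))


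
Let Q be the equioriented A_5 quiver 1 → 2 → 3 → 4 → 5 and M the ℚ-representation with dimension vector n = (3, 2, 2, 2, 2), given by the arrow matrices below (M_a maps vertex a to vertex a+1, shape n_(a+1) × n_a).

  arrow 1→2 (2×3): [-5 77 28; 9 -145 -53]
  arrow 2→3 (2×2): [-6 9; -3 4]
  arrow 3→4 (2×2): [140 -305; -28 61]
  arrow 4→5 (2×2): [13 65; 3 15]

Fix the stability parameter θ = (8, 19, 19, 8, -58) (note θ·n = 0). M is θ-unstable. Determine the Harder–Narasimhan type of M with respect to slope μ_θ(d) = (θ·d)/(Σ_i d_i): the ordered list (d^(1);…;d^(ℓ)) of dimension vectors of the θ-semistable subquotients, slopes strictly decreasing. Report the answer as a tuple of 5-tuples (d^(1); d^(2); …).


Barcode: M ≅ I[1,1], I[1,3], I[1,4], I[4,5], I[5,5]. HN layers by μ_θ (5 steps, strictly decreasing):
  μ^(1)=19; μ^(2)=46/3; μ^(3)=8; μ^(4)=-25; μ^(5)=-58

((0, 1, 1, 0, 0); (0, 1, 1, 1, 0); (3, 0, 0, 0, 0); (0, 0, 0, 1, 1); (0, 0, 0, 0, 1))


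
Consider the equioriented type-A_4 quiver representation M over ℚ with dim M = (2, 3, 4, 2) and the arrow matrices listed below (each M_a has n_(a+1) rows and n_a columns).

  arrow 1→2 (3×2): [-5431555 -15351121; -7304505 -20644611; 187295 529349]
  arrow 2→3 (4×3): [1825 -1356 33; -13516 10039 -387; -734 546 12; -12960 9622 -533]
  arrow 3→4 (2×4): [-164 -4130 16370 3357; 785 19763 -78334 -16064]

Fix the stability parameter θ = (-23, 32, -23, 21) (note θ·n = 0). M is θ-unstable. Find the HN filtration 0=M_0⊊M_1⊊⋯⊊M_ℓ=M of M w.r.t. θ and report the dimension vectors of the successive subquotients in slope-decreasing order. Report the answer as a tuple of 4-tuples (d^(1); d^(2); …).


Via rank(M_{q-1}∘⋯∘M_p): M ≅ I[1,1], I[1,4], I[2,3], I[2,4], I[3,3].
μ_θ-semistable layers: μ^(1)=21; μ^(2)=9/2; μ^(3)=-23

((0, 0, 0, 2); (0, 3, 3, 0); (2, 0, 1, 0))


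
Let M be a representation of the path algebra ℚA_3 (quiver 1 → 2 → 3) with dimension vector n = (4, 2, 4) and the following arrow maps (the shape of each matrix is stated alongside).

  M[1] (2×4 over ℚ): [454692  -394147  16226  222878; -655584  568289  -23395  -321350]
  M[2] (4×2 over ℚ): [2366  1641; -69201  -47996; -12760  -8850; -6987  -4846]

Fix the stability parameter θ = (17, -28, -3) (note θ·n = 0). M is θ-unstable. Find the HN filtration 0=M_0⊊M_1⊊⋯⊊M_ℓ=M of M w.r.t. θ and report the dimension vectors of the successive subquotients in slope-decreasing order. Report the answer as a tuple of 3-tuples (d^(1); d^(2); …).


Via rank(M_{q-1}∘⋯∘M_p): M ≅ I[1,1]^2, I[1,3]^2, I[3,3]^2.
μ_θ-semistable layers: μ^(1)=17; μ^(2)=-3; μ^(3)=-11/2

((2, 0, 0); (0, 0, 4); (2, 2, 0))


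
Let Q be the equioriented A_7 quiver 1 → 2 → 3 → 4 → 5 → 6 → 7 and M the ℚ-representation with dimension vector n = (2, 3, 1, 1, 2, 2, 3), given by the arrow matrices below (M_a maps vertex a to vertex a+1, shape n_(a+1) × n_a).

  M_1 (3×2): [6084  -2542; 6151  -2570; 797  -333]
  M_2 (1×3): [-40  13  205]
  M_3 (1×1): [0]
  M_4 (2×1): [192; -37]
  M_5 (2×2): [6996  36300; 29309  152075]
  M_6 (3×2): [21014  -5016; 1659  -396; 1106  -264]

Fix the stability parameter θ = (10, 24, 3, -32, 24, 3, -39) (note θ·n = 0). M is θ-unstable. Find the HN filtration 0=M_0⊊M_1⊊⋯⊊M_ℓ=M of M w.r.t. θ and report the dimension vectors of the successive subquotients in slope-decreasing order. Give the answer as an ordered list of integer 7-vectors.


Via rank(M_{q-1}∘⋯∘M_p): M ≅ I[1,2], I[1,3], I[2,2], I[4,6], I[5,5], I[6,7], I[7,7]^2.
μ_θ-semistable layers: μ^(1)=24; μ^(2)=27/2; μ^(3)=10; μ^(4)=-18; μ^(5)=-32; μ^(6)=-39

((0, 2, 0, 0, 1, 0, 0); (0, 1, 1, 0, 1, 1, 0); (2, 0, 0, 0, 0, 0, 0); (0, 0, 0, 0, 0, 1, 1); (0, 0, 0, 1, 0, 0, 0); (0, 0, 0, 0, 0, 0, 2))


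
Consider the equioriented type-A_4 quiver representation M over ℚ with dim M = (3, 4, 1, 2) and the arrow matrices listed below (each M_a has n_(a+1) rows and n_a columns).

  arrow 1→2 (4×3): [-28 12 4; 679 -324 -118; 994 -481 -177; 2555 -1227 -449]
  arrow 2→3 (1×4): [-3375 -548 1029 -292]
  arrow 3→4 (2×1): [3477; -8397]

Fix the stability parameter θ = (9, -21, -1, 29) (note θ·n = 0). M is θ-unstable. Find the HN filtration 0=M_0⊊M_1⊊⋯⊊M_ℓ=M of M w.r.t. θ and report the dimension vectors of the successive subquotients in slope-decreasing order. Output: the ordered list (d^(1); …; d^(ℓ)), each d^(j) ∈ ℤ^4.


Barcode: M ≅ I[1,1], I[1,2], I[1,4], I[2,2]^2, I[4,4]. HN layers by μ_θ (5 steps, strictly decreasing):
  μ^(1)=29; μ^(2)=9; μ^(3)=-1; μ^(4)=-6; μ^(5)=-21

((0, 0, 0, 2); (1, 0, 0, 0); (0, 0, 1, 0); (2, 2, 0, 0); (0, 2, 0, 0))


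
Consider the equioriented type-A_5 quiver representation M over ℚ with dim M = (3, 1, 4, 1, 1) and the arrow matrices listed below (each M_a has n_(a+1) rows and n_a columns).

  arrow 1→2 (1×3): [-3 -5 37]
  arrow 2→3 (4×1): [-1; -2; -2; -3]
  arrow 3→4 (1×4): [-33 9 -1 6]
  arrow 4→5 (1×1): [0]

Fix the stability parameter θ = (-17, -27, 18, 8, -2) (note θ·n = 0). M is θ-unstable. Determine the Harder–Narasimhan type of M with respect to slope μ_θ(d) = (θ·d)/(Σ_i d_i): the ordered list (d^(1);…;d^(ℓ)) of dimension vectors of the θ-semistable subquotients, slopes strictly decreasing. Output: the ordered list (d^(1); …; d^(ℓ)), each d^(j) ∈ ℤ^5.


Interval decomposition of M: I[1,1]^2, I[1,4], I[3,3]^3, I[5,5].
HN type (ℓ=5): μ^(1)=18; μ^(2)=13; μ^(3)=-2; μ^(4)=-17; μ^(5)=-22

((0, 0, 3, 0, 0); (0, 0, 1, 1, 0); (0, 0, 0, 0, 1); (2, 0, 0, 0, 0); (1, 1, 0, 0, 0))


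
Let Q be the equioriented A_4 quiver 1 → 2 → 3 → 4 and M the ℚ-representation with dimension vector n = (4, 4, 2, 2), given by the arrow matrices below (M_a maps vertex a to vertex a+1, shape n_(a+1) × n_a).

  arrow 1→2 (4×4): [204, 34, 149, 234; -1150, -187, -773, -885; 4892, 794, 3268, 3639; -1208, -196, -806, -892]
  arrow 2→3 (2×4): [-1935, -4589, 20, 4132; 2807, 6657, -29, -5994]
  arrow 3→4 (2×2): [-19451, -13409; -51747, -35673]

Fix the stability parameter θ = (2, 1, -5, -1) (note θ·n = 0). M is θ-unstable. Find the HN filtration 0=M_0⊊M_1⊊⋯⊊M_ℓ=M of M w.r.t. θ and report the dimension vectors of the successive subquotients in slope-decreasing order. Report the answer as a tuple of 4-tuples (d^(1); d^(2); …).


Via rank(M_{q-1}∘⋯∘M_p): M ≅ I[1,1], I[1,2], I[1,3], I[1,4], I[2,2], I[4,4].
μ_θ-semistable layers: μ^(1)=2; μ^(2)=3/2; μ^(3)=1; μ^(4)=-2/3; μ^(5)=-3/4; μ^(6)=-1

((1, 0, 0, 0); (1, 1, 0, 0); (0, 1, 0, 0); (1, 1, 1, 0); (1, 1, 1, 1); (0, 0, 0, 1))


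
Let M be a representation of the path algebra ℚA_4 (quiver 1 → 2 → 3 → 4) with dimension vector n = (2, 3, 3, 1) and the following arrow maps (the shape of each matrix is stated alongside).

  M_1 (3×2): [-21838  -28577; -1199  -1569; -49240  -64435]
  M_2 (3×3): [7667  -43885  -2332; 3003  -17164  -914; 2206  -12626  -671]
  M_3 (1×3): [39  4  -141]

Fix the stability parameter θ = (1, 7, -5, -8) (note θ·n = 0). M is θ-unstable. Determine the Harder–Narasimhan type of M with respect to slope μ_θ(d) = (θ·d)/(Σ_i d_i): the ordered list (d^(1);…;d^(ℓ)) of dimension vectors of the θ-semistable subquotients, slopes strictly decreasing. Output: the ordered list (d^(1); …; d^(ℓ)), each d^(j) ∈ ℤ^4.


Via rank(M_{q-1}∘⋯∘M_p): M ≅ I[1,3], I[1,4], I[2,3].
μ_θ-semistable layers: μ^(1)=1; μ^(2)=-5/4

((1, 2, 2, 0); (1, 1, 1, 1))


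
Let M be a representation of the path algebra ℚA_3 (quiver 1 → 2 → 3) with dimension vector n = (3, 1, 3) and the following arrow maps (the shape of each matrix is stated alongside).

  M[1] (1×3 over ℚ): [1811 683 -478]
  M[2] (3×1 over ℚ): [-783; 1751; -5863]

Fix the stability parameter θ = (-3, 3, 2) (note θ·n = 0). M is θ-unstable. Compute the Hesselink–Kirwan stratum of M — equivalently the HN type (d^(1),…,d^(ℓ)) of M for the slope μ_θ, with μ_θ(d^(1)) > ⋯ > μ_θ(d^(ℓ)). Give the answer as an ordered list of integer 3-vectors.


Via rank(M_{q-1}∘⋯∘M_p): M ≅ I[1,1]^2, I[1,3], I[3,3]^2.
μ_θ-semistable layers: μ^(1)=5/2; μ^(2)=2; μ^(3)=-3

((0, 1, 1); (0, 0, 2); (3, 0, 0))


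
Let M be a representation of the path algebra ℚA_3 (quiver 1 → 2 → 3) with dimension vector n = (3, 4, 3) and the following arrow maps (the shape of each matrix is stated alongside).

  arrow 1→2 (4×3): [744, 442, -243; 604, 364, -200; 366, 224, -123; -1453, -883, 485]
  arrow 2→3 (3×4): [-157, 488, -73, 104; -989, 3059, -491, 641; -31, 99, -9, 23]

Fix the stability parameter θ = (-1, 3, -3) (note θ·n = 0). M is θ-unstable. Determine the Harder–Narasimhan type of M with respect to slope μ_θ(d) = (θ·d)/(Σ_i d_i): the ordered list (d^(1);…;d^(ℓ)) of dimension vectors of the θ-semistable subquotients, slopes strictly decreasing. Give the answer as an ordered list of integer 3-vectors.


Interval decomposition of M: I[1,1], I[1,2], I[1,3], I[2,3]^2.
HN type (ℓ=3): μ^(1)=3; μ^(2)=0; μ^(3)=-1

((0, 1, 0); (0, 3, 3); (3, 0, 0))


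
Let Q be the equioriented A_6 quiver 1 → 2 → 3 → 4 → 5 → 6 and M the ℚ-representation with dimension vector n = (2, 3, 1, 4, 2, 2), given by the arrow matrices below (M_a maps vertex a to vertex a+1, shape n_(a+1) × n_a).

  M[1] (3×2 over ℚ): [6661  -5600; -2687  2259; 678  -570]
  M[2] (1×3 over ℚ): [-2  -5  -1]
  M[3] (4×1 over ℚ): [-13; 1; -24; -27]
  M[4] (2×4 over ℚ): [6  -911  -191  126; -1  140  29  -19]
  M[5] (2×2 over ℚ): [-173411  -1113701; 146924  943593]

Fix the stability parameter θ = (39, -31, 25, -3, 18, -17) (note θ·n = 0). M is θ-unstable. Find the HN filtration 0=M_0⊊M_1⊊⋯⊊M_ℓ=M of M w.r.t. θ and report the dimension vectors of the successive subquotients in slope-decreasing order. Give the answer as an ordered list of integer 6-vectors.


Barcode: M ≅ I[1,2], I[1,6], I[2,2], I[4,4]^2, I[4,6]. HN layers by μ_θ (5 steps, strictly decreasing):
  μ^(1)=23/4; μ^(2)=4; μ^(3)=1/2; μ^(4)=-3; μ^(5)=-31

((0, 0, 1, 1, 1, 1); (2, 2, 0, 0, 0, 0); (0, 0, 0, 0, 1, 1); (0, 0, 0, 3, 0, 0); (0, 1, 0, 0, 0, 0))


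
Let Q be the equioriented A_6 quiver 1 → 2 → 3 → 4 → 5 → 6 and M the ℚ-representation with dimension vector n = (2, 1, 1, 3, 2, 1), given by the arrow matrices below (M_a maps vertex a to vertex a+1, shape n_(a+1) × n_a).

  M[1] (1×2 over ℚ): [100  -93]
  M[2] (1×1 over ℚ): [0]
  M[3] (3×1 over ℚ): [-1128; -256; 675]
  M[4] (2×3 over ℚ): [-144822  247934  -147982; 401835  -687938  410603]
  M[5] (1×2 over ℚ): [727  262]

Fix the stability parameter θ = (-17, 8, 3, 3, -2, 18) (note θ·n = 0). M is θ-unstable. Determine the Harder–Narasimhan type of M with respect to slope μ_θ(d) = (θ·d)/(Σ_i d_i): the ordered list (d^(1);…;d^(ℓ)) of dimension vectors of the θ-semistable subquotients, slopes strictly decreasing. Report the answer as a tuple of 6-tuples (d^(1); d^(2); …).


Barcode: M ≅ I[1,1], I[1,2], I[3,5], I[4,4], I[4,6]. HN layers by μ_θ (6 steps, strictly decreasing):
  μ^(1)=18; μ^(2)=8; μ^(3)=3; μ^(4)=4/3; μ^(5)=1/2; μ^(6)=-17

((0, 0, 0, 0, 0, 1); (0, 1, 0, 0, 0, 0); (0, 0, 0, 1, 0, 0); (0, 0, 1, 1, 1, 0); (0, 0, 0, 1, 1, 0); (2, 0, 0, 0, 0, 0))


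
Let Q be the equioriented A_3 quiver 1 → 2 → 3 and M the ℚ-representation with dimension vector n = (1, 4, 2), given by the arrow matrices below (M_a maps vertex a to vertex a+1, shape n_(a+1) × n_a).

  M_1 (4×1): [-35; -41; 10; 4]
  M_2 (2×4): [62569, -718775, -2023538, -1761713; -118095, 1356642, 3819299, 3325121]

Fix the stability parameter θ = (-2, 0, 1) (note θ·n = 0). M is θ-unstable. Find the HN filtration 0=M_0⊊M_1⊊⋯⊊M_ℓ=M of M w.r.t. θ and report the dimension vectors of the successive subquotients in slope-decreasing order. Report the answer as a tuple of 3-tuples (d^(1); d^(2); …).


Interval decomposition of M: I[1,3], I[2,2]^2, I[2,3].
HN type (ℓ=3): μ^(1)=1; μ^(2)=0; μ^(3)=-2

((0, 0, 2); (0, 4, 0); (1, 0, 0))


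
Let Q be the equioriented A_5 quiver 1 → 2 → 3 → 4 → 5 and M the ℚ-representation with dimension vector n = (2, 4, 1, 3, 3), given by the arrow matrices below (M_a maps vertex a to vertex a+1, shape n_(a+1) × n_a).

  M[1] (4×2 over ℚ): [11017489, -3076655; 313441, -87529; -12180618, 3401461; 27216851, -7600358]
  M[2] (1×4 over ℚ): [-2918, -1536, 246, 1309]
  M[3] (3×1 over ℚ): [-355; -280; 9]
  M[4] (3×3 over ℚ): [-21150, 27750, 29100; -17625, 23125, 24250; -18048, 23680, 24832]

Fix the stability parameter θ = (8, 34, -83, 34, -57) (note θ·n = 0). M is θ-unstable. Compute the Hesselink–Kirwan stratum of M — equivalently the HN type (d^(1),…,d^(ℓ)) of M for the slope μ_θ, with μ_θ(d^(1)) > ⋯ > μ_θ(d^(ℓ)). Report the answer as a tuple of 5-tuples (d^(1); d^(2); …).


Interval decomposition of M: I[1,2], I[1,5], I[2,2]^2, I[4,4]^2, I[5,5]^2.
HN type (ℓ=5): μ^(1)=34; μ^(2)=8; μ^(3)=-23/2; μ^(4)=-41/3; μ^(5)=-57

((0, 3, 0, 2, 0); (1, 0, 0, 0, 0); (0, 0, 0, 1, 1); (1, 1, 1, 0, 0); (0, 0, 0, 0, 2))


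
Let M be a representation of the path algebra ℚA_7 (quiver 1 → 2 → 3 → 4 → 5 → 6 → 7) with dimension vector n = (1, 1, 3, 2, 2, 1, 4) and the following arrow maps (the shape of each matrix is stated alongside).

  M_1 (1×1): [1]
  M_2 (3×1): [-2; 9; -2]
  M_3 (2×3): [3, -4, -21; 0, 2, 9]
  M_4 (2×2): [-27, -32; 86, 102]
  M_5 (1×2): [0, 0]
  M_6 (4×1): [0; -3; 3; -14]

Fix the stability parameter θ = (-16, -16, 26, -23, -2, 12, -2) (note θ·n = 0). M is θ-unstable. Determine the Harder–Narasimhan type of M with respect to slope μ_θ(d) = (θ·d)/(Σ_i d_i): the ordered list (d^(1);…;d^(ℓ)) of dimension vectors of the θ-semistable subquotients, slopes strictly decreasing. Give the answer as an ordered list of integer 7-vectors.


Via rank(M_{q-1}∘⋯∘M_p): M ≅ I[1,3], I[3,5]^2, I[6,7], I[7,7]^3.
μ_θ-semistable layers: μ^(1)=26; μ^(2)=5; μ^(3)=1/3; μ^(4)=-2; μ^(5)=-16

((0, 0, 1, 0, 0, 0, 0); (0, 0, 0, 0, 0, 1, 1); (0, 0, 2, 2, 2, 0, 0); (0, 0, 0, 0, 0, 0, 3); (1, 1, 0, 0, 0, 0, 0))


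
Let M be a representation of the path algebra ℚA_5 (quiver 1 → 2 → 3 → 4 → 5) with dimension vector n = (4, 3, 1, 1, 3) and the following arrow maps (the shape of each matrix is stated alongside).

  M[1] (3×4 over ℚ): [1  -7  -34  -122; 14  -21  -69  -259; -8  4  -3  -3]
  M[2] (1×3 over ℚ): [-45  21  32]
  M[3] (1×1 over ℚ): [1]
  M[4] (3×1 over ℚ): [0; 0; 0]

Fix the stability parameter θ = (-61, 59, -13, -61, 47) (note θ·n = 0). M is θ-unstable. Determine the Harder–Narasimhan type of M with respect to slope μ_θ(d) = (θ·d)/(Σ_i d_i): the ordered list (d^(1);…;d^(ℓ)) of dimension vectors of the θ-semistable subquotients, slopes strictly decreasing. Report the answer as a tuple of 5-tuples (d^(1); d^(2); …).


Via rank(M_{q-1}∘⋯∘M_p): M ≅ I[1,1], I[1,2]^2, I[1,4], I[5,5]^3.
μ_θ-semistable layers: μ^(1)=59; μ^(2)=47; μ^(3)=-5; μ^(4)=-61

((0, 2, 0, 0, 0); (0, 0, 0, 0, 3); (0, 1, 1, 1, 0); (4, 0, 0, 0, 0))


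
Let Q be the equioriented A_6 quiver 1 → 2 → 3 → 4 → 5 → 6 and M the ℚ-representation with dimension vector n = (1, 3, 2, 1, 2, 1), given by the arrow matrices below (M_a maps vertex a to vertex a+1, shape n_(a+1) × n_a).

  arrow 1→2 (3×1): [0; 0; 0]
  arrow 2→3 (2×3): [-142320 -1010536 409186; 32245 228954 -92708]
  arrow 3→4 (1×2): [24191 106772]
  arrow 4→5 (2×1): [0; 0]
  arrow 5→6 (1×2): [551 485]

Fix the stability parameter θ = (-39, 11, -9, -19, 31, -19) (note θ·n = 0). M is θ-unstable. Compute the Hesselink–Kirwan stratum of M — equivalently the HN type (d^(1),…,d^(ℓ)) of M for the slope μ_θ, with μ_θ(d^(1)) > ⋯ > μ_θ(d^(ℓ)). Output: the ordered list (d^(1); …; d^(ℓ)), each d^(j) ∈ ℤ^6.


Barcode: M ≅ I[1,1], I[2,2], I[2,3], I[2,4], I[5,5], I[5,6]. HN layers by μ_θ (6 steps, strictly decreasing):
  μ^(1)=31; μ^(2)=11; μ^(3)=6; μ^(4)=1; μ^(5)=-17/3; μ^(6)=-39

((0, 0, 0, 0, 1, 0); (0, 1, 0, 0, 0, 0); (0, 0, 0, 0, 1, 1); (0, 1, 1, 0, 0, 0); (0, 1, 1, 1, 0, 0); (1, 0, 0, 0, 0, 0))


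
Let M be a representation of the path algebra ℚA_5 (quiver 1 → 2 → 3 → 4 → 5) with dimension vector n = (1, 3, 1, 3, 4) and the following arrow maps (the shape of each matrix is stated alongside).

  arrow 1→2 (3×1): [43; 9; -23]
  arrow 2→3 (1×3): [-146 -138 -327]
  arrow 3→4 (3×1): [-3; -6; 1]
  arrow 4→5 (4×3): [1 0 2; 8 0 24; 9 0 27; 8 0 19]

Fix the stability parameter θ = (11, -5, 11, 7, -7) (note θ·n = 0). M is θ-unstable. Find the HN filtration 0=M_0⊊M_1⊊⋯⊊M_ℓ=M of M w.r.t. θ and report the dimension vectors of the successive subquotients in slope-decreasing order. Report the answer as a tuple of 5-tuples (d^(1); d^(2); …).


Barcode: M ≅ I[1,5], I[2,2]^2, I[4,4], I[4,5], I[5,5]^2. HN layers by μ_θ (6 steps, strictly decreasing):
  μ^(1)=7; μ^(2)=11/3; μ^(3)=3; μ^(4)=0; μ^(5)=-5; μ^(6)=-7

((0, 0, 0, 1, 0); (0, 0, 1, 1, 1); (1, 1, 0, 0, 0); (0, 0, 0, 1, 1); (0, 2, 0, 0, 0); (0, 0, 0, 0, 2))


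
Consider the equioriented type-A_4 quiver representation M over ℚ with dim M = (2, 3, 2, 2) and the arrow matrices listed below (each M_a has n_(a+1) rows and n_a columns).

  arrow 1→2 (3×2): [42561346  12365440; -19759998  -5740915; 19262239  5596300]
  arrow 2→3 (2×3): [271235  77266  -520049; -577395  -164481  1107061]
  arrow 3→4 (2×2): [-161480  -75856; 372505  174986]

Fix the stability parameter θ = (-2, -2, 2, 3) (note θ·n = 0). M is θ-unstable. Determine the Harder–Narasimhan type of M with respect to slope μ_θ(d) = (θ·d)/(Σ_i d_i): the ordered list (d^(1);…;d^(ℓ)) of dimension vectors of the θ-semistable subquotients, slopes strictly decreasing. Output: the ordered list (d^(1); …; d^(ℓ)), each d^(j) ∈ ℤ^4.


Interval decomposition of M: I[1,3], I[1,4], I[2,2], I[4,4].
HN type (ℓ=3): μ^(1)=3; μ^(2)=2; μ^(3)=-2

((0, 0, 0, 2); (0, 0, 2, 0); (2, 3, 0, 0))


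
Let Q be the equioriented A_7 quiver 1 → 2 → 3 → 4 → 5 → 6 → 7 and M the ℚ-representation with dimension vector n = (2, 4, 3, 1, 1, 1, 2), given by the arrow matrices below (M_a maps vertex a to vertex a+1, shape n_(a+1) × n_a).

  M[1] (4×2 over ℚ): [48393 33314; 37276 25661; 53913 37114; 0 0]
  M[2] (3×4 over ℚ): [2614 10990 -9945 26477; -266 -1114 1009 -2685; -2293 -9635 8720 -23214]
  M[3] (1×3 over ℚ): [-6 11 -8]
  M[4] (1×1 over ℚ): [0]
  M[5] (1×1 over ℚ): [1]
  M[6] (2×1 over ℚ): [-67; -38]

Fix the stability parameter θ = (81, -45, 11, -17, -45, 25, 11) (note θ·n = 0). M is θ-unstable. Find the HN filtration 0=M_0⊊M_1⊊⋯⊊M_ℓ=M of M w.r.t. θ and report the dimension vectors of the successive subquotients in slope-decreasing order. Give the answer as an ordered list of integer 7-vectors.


Interval decomposition of M: I[1,3], I[1,4], I[2,2]^2, I[3,3], I[5,7], I[7,7].
HN type (ℓ=5): μ^(1)=18; μ^(2)=47/3; μ^(3)=11; μ^(4)=15/2; μ^(5)=-45

((0, 0, 0, 0, 0, 1, 1); (1, 1, 1, 0, 0, 0, 0); (0, 0, 1, 0, 0, 0, 1); (1, 1, 1, 1, 0, 0, 0); (0, 2, 0, 0, 1, 0, 0))


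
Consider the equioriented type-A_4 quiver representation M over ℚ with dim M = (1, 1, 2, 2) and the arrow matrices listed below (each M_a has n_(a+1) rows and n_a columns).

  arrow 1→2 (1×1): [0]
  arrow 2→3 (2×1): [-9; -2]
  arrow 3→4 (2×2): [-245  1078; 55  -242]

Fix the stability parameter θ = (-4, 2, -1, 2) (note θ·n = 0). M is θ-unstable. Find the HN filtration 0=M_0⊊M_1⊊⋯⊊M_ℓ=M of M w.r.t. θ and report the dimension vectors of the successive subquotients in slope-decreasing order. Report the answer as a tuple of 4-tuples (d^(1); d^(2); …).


Interval decomposition of M: I[1,1], I[2,4], I[3,3], I[4,4].
HN type (ℓ=4): μ^(1)=2; μ^(2)=1/2; μ^(3)=-1; μ^(4)=-4

((0, 0, 0, 2); (0, 1, 1, 0); (0, 0, 1, 0); (1, 0, 0, 0))


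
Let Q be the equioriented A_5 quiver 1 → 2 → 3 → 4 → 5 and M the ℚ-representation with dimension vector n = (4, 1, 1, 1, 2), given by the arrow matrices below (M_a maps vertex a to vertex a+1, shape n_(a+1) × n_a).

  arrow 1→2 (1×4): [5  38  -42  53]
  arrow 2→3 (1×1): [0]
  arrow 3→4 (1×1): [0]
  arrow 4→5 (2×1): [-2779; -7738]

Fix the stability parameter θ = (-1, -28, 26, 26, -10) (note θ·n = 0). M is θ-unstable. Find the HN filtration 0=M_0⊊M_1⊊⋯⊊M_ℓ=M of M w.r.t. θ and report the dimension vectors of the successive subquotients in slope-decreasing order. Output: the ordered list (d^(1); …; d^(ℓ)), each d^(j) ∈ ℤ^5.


Barcode: M ≅ I[1,1]^3, I[1,2], I[3,3], I[4,5], I[5,5]. HN layers by μ_θ (5 steps, strictly decreasing):
  μ^(1)=26; μ^(2)=8; μ^(3)=-1; μ^(4)=-10; μ^(5)=-29/2

((0, 0, 1, 0, 0); (0, 0, 0, 1, 1); (3, 0, 0, 0, 0); (0, 0, 0, 0, 1); (1, 1, 0, 0, 0))


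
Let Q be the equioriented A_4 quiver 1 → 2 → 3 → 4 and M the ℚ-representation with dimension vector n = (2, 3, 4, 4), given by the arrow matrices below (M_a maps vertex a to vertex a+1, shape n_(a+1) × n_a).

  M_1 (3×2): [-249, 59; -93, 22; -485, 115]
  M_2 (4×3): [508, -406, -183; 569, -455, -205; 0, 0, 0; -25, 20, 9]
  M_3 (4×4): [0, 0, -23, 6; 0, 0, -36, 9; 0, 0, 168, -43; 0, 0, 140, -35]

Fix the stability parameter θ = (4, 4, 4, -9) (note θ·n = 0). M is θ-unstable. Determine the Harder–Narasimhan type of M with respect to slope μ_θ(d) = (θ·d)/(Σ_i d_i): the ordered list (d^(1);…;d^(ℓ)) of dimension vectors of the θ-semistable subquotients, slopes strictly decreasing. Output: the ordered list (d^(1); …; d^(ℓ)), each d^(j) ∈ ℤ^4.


Via rank(M_{q-1}∘⋯∘M_p): M ≅ I[1,3]^2, I[2,4], I[3,4], I[4,4]^2.
μ_θ-semistable layers: μ^(1)=4; μ^(2)=-1/3; μ^(3)=-5/2; μ^(4)=-9

((2, 2, 2, 0); (0, 1, 1, 1); (0, 0, 1, 1); (0, 0, 0, 2))


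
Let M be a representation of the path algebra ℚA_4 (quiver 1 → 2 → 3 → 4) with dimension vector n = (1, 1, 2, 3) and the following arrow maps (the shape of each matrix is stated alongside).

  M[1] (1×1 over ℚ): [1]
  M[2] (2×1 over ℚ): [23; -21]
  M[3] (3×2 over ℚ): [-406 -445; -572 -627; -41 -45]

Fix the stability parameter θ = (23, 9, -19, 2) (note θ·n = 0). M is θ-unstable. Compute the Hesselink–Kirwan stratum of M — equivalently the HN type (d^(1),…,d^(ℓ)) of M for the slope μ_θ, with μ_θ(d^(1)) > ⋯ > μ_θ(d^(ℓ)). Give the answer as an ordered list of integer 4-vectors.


Barcode: M ≅ I[1,4], I[3,4], I[4,4]. HN layers by μ_θ (3 steps, strictly decreasing):
  μ^(1)=15/4; μ^(2)=2; μ^(3)=-19

((1, 1, 1, 1); (0, 0, 0, 2); (0, 0, 1, 0))


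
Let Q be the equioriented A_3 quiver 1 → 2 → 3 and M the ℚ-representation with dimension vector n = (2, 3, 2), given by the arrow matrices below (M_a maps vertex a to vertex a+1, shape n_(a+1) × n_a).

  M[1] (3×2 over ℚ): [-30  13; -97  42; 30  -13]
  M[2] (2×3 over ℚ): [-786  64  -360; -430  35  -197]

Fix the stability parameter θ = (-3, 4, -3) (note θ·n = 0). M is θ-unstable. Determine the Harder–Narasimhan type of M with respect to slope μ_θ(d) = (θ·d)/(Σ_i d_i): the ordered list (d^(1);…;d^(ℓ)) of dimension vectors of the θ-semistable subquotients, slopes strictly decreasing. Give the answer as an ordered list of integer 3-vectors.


Barcode: M ≅ I[1,3]^2, I[2,2]. HN layers by μ_θ (3 steps, strictly decreasing):
  μ^(1)=4; μ^(2)=1/2; μ^(3)=-3

((0, 1, 0); (0, 2, 2); (2, 0, 0))


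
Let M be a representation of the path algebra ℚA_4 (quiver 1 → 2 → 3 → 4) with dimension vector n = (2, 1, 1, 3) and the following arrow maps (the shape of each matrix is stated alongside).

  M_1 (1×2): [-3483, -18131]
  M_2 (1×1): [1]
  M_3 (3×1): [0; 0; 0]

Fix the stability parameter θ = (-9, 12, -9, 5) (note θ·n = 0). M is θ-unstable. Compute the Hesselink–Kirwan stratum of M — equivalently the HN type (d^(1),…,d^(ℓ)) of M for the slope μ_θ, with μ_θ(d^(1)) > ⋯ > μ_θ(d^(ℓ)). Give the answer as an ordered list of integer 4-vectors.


Interval decomposition of M: I[1,1], I[1,3], I[4,4]^3.
HN type (ℓ=3): μ^(1)=5; μ^(2)=3/2; μ^(3)=-9

((0, 0, 0, 3); (0, 1, 1, 0); (2, 0, 0, 0))


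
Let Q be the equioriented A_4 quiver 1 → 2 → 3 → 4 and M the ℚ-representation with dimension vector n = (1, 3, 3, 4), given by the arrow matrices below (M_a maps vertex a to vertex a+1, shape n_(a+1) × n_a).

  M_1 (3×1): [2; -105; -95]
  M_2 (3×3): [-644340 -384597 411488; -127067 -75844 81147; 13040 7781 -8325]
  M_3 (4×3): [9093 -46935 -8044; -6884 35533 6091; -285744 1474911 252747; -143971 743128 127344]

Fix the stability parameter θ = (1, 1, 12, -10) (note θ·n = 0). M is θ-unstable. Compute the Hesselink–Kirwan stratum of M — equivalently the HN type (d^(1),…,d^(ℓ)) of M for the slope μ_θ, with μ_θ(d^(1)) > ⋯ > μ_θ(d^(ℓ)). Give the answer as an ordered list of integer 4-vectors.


Barcode: M ≅ I[1,4], I[2,4]^2, I[4,4]. HN layers by μ_θ (2 steps, strictly decreasing):
  μ^(1)=1; μ^(2)=-10

((1, 3, 3, 3); (0, 0, 0, 1))


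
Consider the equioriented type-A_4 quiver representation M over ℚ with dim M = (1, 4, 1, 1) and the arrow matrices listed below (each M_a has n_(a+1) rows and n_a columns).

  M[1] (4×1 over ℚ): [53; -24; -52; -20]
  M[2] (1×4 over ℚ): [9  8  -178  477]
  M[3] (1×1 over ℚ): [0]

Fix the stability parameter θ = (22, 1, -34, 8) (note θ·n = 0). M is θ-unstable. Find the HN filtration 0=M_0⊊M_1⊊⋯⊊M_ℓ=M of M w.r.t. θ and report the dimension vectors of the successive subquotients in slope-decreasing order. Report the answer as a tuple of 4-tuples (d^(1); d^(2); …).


Via rank(M_{q-1}∘⋯∘M_p): M ≅ I[1,3], I[2,2]^3, I[4,4].
μ_θ-semistable layers: μ^(1)=8; μ^(2)=1; μ^(3)=-11/3

((0, 0, 0, 1); (0, 3, 0, 0); (1, 1, 1, 0))


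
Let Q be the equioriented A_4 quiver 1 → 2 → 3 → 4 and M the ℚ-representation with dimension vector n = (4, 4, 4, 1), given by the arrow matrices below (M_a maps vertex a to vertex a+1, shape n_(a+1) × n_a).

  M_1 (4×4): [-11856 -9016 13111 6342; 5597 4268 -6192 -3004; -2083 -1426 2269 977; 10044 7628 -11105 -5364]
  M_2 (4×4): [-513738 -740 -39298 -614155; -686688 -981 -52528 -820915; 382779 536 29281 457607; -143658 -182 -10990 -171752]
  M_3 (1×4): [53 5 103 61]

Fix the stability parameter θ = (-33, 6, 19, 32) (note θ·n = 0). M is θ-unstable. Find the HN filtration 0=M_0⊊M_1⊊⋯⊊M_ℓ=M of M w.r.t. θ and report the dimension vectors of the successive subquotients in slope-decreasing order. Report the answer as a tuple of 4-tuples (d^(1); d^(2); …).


Interval decomposition of M: I[1,1], I[1,3]^2, I[1,4], I[2,2], I[3,3].
HN type (ℓ=4): μ^(1)=32; μ^(2)=19; μ^(3)=6; μ^(4)=-33

((0, 0, 0, 1); (0, 0, 4, 0); (0, 4, 0, 0); (4, 0, 0, 0))


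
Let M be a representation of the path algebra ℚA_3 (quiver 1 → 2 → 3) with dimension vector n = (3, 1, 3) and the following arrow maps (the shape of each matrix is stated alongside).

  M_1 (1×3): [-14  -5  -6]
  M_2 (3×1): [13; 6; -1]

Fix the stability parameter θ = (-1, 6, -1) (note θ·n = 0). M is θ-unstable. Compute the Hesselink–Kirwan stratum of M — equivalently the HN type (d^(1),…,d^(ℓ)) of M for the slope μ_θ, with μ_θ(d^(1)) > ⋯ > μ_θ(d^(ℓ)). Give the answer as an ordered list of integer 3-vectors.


Barcode: M ≅ I[1,1]^2, I[1,3], I[3,3]^2. HN layers by μ_θ (2 steps, strictly decreasing):
  μ^(1)=5/2; μ^(2)=-1

((0, 1, 1); (3, 0, 2))


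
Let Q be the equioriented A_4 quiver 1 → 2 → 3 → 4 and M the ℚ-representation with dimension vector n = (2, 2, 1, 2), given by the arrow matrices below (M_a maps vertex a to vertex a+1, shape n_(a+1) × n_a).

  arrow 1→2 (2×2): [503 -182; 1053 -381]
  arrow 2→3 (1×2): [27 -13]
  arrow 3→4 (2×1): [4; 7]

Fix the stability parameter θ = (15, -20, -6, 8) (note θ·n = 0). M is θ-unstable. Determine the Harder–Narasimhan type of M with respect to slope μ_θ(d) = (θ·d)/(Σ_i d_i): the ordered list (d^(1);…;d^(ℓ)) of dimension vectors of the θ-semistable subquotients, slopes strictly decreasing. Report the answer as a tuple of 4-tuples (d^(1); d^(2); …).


Barcode: M ≅ I[1,2], I[1,4], I[4,4]. HN layers by μ_θ (3 steps, strictly decreasing):
  μ^(1)=8; μ^(2)=-5/2; μ^(3)=-11/3

((0, 0, 0, 2); (1, 1, 0, 0); (1, 1, 1, 0))


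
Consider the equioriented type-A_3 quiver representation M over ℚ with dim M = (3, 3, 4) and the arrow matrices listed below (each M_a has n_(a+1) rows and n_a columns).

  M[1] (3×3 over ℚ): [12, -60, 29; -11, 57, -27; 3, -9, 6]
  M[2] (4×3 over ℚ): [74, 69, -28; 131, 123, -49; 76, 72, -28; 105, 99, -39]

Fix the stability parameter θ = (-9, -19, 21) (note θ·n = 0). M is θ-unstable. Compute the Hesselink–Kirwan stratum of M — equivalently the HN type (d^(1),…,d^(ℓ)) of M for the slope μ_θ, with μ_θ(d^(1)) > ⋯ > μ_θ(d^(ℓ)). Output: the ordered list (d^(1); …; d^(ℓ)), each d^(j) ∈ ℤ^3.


Barcode: M ≅ I[1,1], I[1,2], I[1,3], I[2,3], I[3,3]^2. HN layers by μ_θ (4 steps, strictly decreasing):
  μ^(1)=21; μ^(2)=-9; μ^(3)=-14; μ^(4)=-19

((0, 0, 4); (1, 0, 0); (2, 2, 0); (0, 1, 0))


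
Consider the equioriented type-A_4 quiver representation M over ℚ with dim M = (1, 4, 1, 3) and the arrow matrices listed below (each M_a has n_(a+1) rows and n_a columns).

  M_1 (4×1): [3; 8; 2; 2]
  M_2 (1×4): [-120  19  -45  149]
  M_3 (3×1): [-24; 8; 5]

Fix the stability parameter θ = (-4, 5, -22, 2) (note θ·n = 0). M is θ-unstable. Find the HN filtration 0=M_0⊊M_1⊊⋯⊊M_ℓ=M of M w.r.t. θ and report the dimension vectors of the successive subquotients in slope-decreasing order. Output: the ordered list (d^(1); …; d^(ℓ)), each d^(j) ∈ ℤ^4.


Via rank(M_{q-1}∘⋯∘M_p): M ≅ I[1,2], I[2,2]^2, I[2,4], I[4,4]^2.
μ_θ-semistable layers: μ^(1)=5; μ^(2)=2; μ^(3)=-4; μ^(4)=-17/2

((0, 3, 0, 0); (0, 0, 0, 3); (1, 0, 0, 0); (0, 1, 1, 0))
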